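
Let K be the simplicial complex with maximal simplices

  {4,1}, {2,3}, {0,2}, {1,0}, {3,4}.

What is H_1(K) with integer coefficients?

Take the total order 0 < 1 < 2 < 3 < 4 on the vertex set. Then K (dimension 1) consists of the simplices:

  0-simplices (5): [0], [1], [2], [3], [4]
  1-simplices (5): [0,1], [0,2], [1,4], [2,3], [3,4]

Hence C_0 ≅ Z^5, C_1 ≅ Z^5.

Boundary ∂_1: C_1 → C_0 maps an edge to its endpoints' difference, ∂[p,q] = q − p.
The 5×5 boundary matrix has rank 4 and Smith normal form diag(1,1,1,1).

Computing H_k = (kernel of ∂_k) / (image of ∂_{k+1}):

  H_1: rank ker ∂_1 − rank ∂_2 = (5 − 4) − 0 = 1, and there is no ∂_2, so H_1 = Z.

H_1 = Z.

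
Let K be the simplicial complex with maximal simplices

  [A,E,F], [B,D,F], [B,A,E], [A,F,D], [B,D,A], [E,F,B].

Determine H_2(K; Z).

H_2 ≅ Z.

We work with the vertex ordering A < B < D < E < F. The simplices of K, each written with vertices in increasing order, are:

  0-simplices (5): A, B, D, E, F
  1-simplices (9): AB, AD, AE, AF, BD, BE, BF, DF, EF
  2-simplices (6): ABD, ABE, ADF, AEF, BDF, BEF

so the chain groups are C_0 ≅ Z^5, C_1 ≅ Z^9, C_2 ≅ Z^6.

∂_1: C_1 → C_0 maps an edge to its endpoints' difference, ∂[p,q] = q − p. For instance
  ∂BF = F − B.
The 5×9 boundary matrix has rank 4 and Smith normal form diag(1,1,1,1).

Boundary ∂_2: C_2 → C_1 maps a triangle to the signed sum of its edges. For instance
  ∂BDF = DF − BF + BD,
  ∂ABE = BE − AE + AB.
As a 9×6 matrix over Z this has rank 5, with invariant factors (1,1,1,1,1).

Reading off H_k = ker ∂_k / im ∂_{k+1}:

  H_2: rank ker ∂_2 − rank ∂_3 = (6 − 5) − 0 = 1, and there is no ∂_3, so H_2 ≅ Z.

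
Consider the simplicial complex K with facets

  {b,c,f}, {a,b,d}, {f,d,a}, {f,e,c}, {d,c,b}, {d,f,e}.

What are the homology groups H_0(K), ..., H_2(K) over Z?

H_0 = Z,  H_1 = Z,  H_2 = 0.

Order the vertices as a < b < c < d < e < f. Listing each simplex with vertices in this order, K has dimension 2 with simplices:

  0-simplices (6): a, b, c, d, e, f
  1-simplices (12): ab, ad, af, bc, bd, bf, cd, ce, cf, de, df, ef
  2-simplices (6): abd, adf, bcd, bcf, cef, def

giving chain groups C_0 ≅ Z^6, C_1 ≅ Z^12, C_2 ≅ Z^6.

The boundary map ∂_1: C_1 → C_0 maps an edge to its endpoints' difference, ∂[p,q] = q − p. For instance
  ∂cd = d − c.
This gives a 6×12 integer matrix of rank 5; reducing to Smith normal form yields diagonal entries (1,1,1,1,1).

The boundary map ∂_2: C_2 → C_1 maps a triangle to the signed sum of its edges. For instance
  ∂bcf = cf − bf + bc,
  ∂adf = df − af + ad.
The 12×6 boundary matrix has rank 6 and Smith normal form diag(1,1,1,1,1,1).

From H_k ≅ ker(∂_k) / im(∂_{k+1}) we obtain:

  H_0: rank C_0 − rank ∂_1 = 6 − 5 = 1, and the invariant factors of ∂_1 are all 1, so H_0 ≅ Z.
  H_1: rank ker ∂_1 − rank ∂_2 = (12 − 5) − 6 = 1, and the invariant factors of ∂_2 are all 1, so H_1 ≅ Z.
  H_2: rank ker ∂_2 − rank ∂_3 = (6 − 6) − 0 = 0, and there is no ∂_3, so H_2 ≅ 0.

(K is a triangulation of the cylinder S^1 x I.)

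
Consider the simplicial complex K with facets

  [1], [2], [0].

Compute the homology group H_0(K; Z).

K has 3 vertices.
rank ∂_0 = 0, rank ∂_1 = 0 ⇒ b_0 = 3 − 0 − 0 = 3. So H_0 ≅ Z^3.

H_0 = Z^3.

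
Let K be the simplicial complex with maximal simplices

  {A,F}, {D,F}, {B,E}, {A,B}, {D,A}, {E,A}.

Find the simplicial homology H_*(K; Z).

Order the vertices as A < B < D < E < F. Listing each simplex with vertices in this order, K has dimension 1 with simplices:

  0-simplices (5): A, B, D, E, F
  1-simplices (6): AB, AD, AE, AF, BE, DF

Hence C_0 ≅ Z^5, C_1 ≅ Z^6.

The boundary map ∂_1: C_1 → C_0 is given by ∂[p,q] = [q] − [p].
As a 5×6 matrix over Z this has rank 4, with invariant factors (1,1,1,1).

Now H_k = ker ∂_k / im ∂_{k+1}, so:

  H_0: rank C_0 − rank ∂_1 = 5 − 4 = 1, and the invariant factors of ∂_1 are all 1, so H_0 ≅ Z.
  H_1: rank ker ∂_1 − rank ∂_2 = (6 − 4) − 0 = 2, and there is no ∂_2, so H_1 ≅ Z^2.

As a check, the Euler characteristic is 5 − 6 = -1, which agrees with 1 − 2 = -1.

H_0 = Z,  H_1 = Z^2.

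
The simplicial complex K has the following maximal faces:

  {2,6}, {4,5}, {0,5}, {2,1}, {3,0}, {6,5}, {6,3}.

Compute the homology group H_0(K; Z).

H_0 = Z.

Take the total order 0 < 1 < 2 < 3 < 4 < 5 < 6 on the vertex set. Then K (dimension 1) consists of the simplices:

  0-simplices (7): [0], [1], [2], [3], [4], [5], [6]
  1-simplices (7): [0,3], [0,5], [1,2], [2,6], [3,6], [4,5], [5,6]

giving chain groups C_0 ≅ Z^7, C_1 ≅ Z^7.

The boundary map ∂_1: C_1 → C_0 sends each edge [p,q] (with p < q) to q − p. For instance
  ∂[3,6] = [6] − [3].
The resulting 7×7 matrix has rank 6, and its Smith normal form has invariant factors (1,1,1,1,1,1).

Computing H_k = (kernel of ∂_k) / (image of ∂_{k+1}):

  H_0: rank C_0 − rank ∂_1 = 7 − 6 = 1, and the invariant factors of ∂_1 are all 1, so H_0 = Z.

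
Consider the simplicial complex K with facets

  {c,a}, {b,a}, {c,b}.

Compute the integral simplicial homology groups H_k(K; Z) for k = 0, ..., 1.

H_0 = Z,  H_1 = Z.

Order the vertices as a < b < c. Listing each simplex with vertices in this order, K has dimension 1 with simplices:

  0-simplices (3): a, b, c
  1-simplices (3): ab, ac, bc

so the chain groups are C_0 ≅ Z^3, C_1 ≅ Z^3.

∂_1: C_1 → C_0 sends each edge [p,q] (with p < q) to q − p. For instance
  ∂bc = c − b.
This gives a 3×3 integer matrix of rank 2; reducing to Smith normal form yields diagonal entries (1,1).

Computing H_k = (kernel of ∂_k) / (image of ∂_{k+1}):

  H_0: rank C_0 − rank ∂_1 = 3 − 2 = 1, and the invariant factors of ∂_1 are all 1, so H_0 = Z.
  H_1: rank ker ∂_1 − rank ∂_2 = (3 − 2) − 0 = 1, and there is no ∂_2, so H_1 = Z.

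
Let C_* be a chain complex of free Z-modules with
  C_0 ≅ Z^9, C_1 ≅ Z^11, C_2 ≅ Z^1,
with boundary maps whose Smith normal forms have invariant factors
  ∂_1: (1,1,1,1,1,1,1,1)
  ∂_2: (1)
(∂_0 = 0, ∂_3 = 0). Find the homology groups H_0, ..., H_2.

H_0 ≅ Z,  H_1 ≅ Z^2,  H_2 = 0.

H_0: b_0 = 9 − 0 − 8 = 1; torsion from ∂_1 factors > 1: none. So H_0 ≅ Z.
H_1: b_1 = 11 − 8 − 1 = 2; torsion from ∂_2 factors > 1: none. So H_1 ≅ Z^2.
H_2: b_2 = 1 − 1 − 0 = 0; torsion from ∂_3 factors > 1: none. So H_2 ≅ 0.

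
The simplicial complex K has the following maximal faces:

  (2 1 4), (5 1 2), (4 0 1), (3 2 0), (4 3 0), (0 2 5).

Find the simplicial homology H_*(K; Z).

H_0 ≅ Z,  H_1 ≅ Z,  H_2 = 0.

We work with the vertex ordering 0 < 1 < 2 < 3 < 4 < 5. The simplices of K, each written with vertices in increasing order, are:

  0-simplices (6): [0], [1], [2], [3], [4], [5]
  1-simplices (12): [0,1], [0,2], [0,3], [0,4], [0,5], [1,2], [1,4], [1,5], [2,3], [2,4], [2,5], [3,4]
  2-simplices (6): [0,1,4], [0,2,3], [0,2,5], [0,3,4], [1,2,4], [1,2,5]

so the chain groups are C_0 ≅ Z^6, C_1 ≅ Z^12, C_2 ≅ Z^6.

The boundary map ∂_1: C_1 → C_0 is given by ∂[p,q] = [q] − [p].
This gives a 6×12 integer matrix of rank 5; reducing to Smith normal form yields diagonal entries (1,1,1,1,1).

The boundary map ∂_2: C_2 → C_1 acts by ∂[p,q,r] = [q,r] − [p,r] + [p,q]. For instance
  ∂[1,2,5] = [2,5] − [1,5] + [1,2],
  ∂[0,1,4] = [1,4] − [0,4] + [0,1].
This gives a 12×6 integer matrix of rank 6; reducing to Smith normal form yields diagonal entries (1,1,1,1,1,1).

Computing H_k = (kernel of ∂_k) / (image of ∂_{k+1}):

  H_0: rank C_0 − rank ∂_1 = 6 − 5 = 1, and the invariant factors of ∂_1 are all 1, so H_0 ≅ Z.
  H_1: rank ker ∂_1 − rank ∂_2 = (12 − 5) − 6 = 1, and the invariant factors of ∂_2 are all 1, so H_1 ≅ Z.
  H_2: rank ker ∂_2 − rank ∂_3 = (6 − 6) − 0 = 0, and there is no ∂_3, so H_2 ≅ 0.

As a check, the Euler characteristic is 6 − 12 + 6 = 0, which agrees with 1 − 1 + 0 = 0.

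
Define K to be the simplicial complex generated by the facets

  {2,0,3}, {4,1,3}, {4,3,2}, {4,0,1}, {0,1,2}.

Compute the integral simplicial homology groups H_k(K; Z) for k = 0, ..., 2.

H_0 = Z,  H_1 = Z,  H_2 = 0.

Fix the vertex order 0 < 1 < 2 < 3 < 4 and write every simplex with vertices in increasing order. Then dim K = 2 and the simplices of K are:

  0-simplices (5): [0], [1], [2], [3], [4]
  1-simplices (10): [0,1], [0,2], [0,3], [0,4], [1,2], [1,3], [1,4], [2,3], [2,4], [3,4]
  2-simplices (5): [0,1,2], [0,1,4], [0,2,3], [1,3,4], [2,3,4]

so the chain groups are C_0 ≅ Z^5, C_1 ≅ Z^10, C_2 ≅ Z^5.

The boundary map ∂_1: C_1 → C_0 maps an edge to its endpoints' difference, ∂[p,q] = q − p. For instance
  ∂[2,3] = [3] − [2].
This gives a 5×10 integer matrix of rank 4; reducing to Smith normal form yields diagonal entries (1,1,1,1).

Boundary ∂_2: C_2 → C_1 maps a triangle to the signed sum of its edges. For instance
  ∂[0,1,4] = [1,4] − [0,4] + [0,1],
  ∂[1,3,4] = [3,4] − [1,4] + [1,3].
The resulting 10×5 matrix has rank 5, and its Smith normal form has invariant factors (1,1,1,1,1).

From H_k ≅ ker(∂_k) / im(∂_{k+1}) we obtain:

  H_0: rank C_0 − rank ∂_1 = 5 − 4 = 1, and the invariant factors of ∂_1 are all 1, so H_0 = Z.
  H_1: rank ker ∂_1 − rank ∂_2 = (10 − 4) − 5 = 1, and the invariant factors of ∂_2 are all 1, so H_1 = Z.
  H_2: rank ker ∂_2 − rank ∂_3 = (5 − 5) − 0 = 0, and there is no ∂_3, so H_2 = 0.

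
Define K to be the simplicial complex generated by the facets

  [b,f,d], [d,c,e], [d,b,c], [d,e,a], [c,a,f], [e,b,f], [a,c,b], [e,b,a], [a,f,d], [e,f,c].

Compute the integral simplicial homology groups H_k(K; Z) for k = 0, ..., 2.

We work with the vertex ordering a < b < c < d < e < f. The simplices of K, each written with vertices in increasing order, are:

  0-simplices (6): a, b, c, d, e, f
  1-simplices (15): ab, ac, ad, ae, af, bc, bd, be, bf, cd, ce, cf, de, df, ef
  2-simplices (10): abc, abe, acf, ade, adf, bcd, bdf, bef, cde, cef

Hence C_0 ≅ Z^6, C_1 ≅ Z^15, C_2 ≅ Z^10.

∂_1: C_1 → C_0 sends each edge [p,q] (with p < q) to q − p. For instance
  ∂be = e − b.
This gives a 6×15 integer matrix of rank 5; reducing to Smith normal form yields diagonal entries (1,1,1,1,1).

Boundary ∂_2: C_2 → C_1 sends each 2-simplex [p,q,r] to [q,r] − [p,r] + [p,q]. For instance
  ∂abe = be − ae + ab,
  ∂cde = de − ce + cd.
The resulting 15×10 matrix has rank 10, and its Smith normal form has invariant factors (1,1,1,1,1,1,1,1,1,2).

Computing H_k = (kernel of ∂_k) / (image of ∂_{k+1}):

  H_0: rank C_0 − rank ∂_1 = 6 − 5 = 1, and the invariant factors of ∂_1 are all 1, so H_0 ≅ Z.
  H_1: rank ker ∂_1 − rank ∂_2 = (15 − 5) − 10 = 0, and ∂_2 has invariant factor 2 > 1, so H_1 ≅ Z/2.
  H_2: rank ker ∂_2 − rank ∂_3 = (10 − 10) − 0 = 0, and there is no ∂_3, so H_2 ≅ 0.

As a check, the Euler characteristic is 6 − 15 + 10 = 1, which agrees with 1 − 0 + 0 = 1.

H_0 = Z,  H_1 = Z/2,  H_2 = 0.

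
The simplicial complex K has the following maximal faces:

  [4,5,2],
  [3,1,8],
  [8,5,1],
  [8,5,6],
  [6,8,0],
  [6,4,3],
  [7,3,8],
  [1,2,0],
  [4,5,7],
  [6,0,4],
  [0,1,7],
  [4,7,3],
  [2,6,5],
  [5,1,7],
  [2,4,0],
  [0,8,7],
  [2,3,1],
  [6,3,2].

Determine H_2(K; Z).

H_2 ≅ 0.

Fix the vertex order 0 < 1 < 2 < 3 < 4 < 5 < 6 < 7 < 8 and write every simplex with vertices in increasing order. Then dim K = 2 and the simplices of K are:

  0-simplices (9): [0], [1], [2], [3], [4], [5], [6], [7], [8]
  1-simplices (27): (27 of them)
  2-simplices (18): [0,1,2], [0,1,7], [0,2,4], [0,4,6], [0,6,8], [0,7,8], [1,2,3], [1,3,8], [1,5,7], [1,5,8], [2,3,6], [2,4,5], [2,5,6], [3,4,6], [3,4,7], [3,7,8], [4,5,7], [5,6,8]

Hence C_0 ≅ Z^9, C_1 ≅ Z^27, C_2 ≅ Z^18.

Boundary ∂_1: C_1 → C_0 is given by ∂[p,q] = [q] − [p].
As a 9×27 matrix over Z this has rank 8, with invariant factors (1,1,1,1,1,1,1,1).

Boundary ∂_2: C_2 → C_1 acts by ∂[p,q,r] = [q,r] − [p,r] + [p,q]. For instance
  ∂[0,4,6] = [4,6] − [0,6] + [0,4],
  ∂[3,4,6] = [4,6] − [3,6] + [3,4].
This gives a 27×18 integer matrix of rank 18; reducing to Smith normal form yields diagonal entries (1,1,1,1,1,1,1,1,1,1,1,1,1,1,1,1,1,2).

Computing H_k = (kernel of ∂_k) / (image of ∂_{k+1}):

  H_2: rank ker ∂_2 − rank ∂_3 = (18 − 18) − 0 = 0, and there is no ∂_3, so H_2 ≅ 0.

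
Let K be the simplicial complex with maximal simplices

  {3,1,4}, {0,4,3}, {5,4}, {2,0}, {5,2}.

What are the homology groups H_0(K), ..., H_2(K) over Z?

Take the total order 0 < 1 < 2 < 3 < 4 < 5 on the vertex set. Then K (dimension 2) consists of the simplices:

  0-simplices (6): [0], [1], [2], [3], [4], [5]
  1-simplices (8): [0,2], [0,3], [0,4], [1,3], [1,4], [2,5], [3,4], [4,5]
  2-simplices (2): [0,3,4], [1,3,4]

so the chain groups are C_0 ≅ Z^6, C_1 ≅ Z^8, C_2 ≅ Z^2.

Boundary ∂_1: C_1 → C_0 maps an edge to its endpoints' difference, ∂[p,q] = q − p. For instance
  ∂[1,4] = [4] − [1].
This gives a 6×8 integer matrix of rank 5; reducing to Smith normal form yields diagonal entries (1,1,1,1,1).

Boundary ∂_2: C_2 → C_1 maps a triangle to the signed sum of its edges. For instance
  ∂[1,3,4] = [3,4] − [1,4] + [1,3],
  ∂[0,3,4] = [3,4] − [0,4] + [0,3].
The 8×2 boundary matrix has rank 2 and Smith normal form diag(1,1).

Now H_k = ker ∂_k / im ∂_{k+1}, so:

  H_0: rank C_0 − rank ∂_1 = 6 − 5 = 1, and the invariant factors of ∂_1 are all 1, so H_0 = Z.
  H_1: rank ker ∂_1 − rank ∂_2 = (8 − 5) − 2 = 1, and the invariant factors of ∂_2 are all 1, so H_1 = Z.
  H_2: rank ker ∂_2 − rank ∂_3 = (2 − 2) − 0 = 0, and there is no ∂_3, so H_2 = 0.

H_0 ≅ Z,  H_1 ≅ Z,  H_2 = 0.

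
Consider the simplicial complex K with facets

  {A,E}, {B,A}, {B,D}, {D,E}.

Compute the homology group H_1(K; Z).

Fix the vertex order A < B < D < E and write every simplex with vertices in increasing order. Then dim K = 1 and the simplices of K are:

  0-simplices (4): A, B, D, E
  1-simplices (4): AB, AE, BD, DE

giving chain groups C_0 ≅ Z^4, C_1 ≅ Z^4.

∂_1: C_1 → C_0 is given by ∂[p,q] = [q] − [p].
The resulting 4×4 matrix has rank 3, and its Smith normal form has invariant factors (1,1,1).

Computing H_k = (kernel of ∂_k) / (image of ∂_{k+1}):

  H_1: rank ker ∂_1 − rank ∂_2 = (4 − 3) − 0 = 1, and there is no ∂_2, so H_1 = Z.

H_1 = Z.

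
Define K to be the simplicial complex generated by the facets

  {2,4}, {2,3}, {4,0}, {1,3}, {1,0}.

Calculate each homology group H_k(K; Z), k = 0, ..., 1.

H_0 = Z,  H_1 = Z.

K has 5 vertices, 5 edges.
rank ∂_0 = 0, rank ∂_1 = 4 ⇒ b_0 = 5 − 0 − 4 = 1; all invariant factors of ∂_1 are 1 so no torsion. So H_0 = Z.
rank ∂_1 = 4, rank ∂_2 = 0 ⇒ b_1 = 5 − 4 − 0 = 1. So H_1 = Z.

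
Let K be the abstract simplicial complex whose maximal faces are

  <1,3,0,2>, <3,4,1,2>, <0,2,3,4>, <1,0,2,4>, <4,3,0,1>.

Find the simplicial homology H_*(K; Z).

Fix the vertex order 0 < 1 < 2 < 3 < 4 and write every simplex with vertices in increasing order. Then dim K = 3 and the simplices of K are:

  0-simplices (5): [0], [1], [2], [3], [4]
  1-simplices (10): [0,1], [0,2], [0,3], [0,4], [1,2], [1,3], [1,4], [2,3], [2,4], [3,4]
  2-simplices (10): [0,1,2], [0,1,3], [0,1,4], [0,2,3], [0,2,4], [0,3,4], [1,2,3], [1,2,4], [1,3,4], [2,3,4]
  3-simplices (5): [0,1,2,3], [0,1,2,4], [0,1,3,4], [0,2,3,4], [1,2,3,4]

Hence C_0 ≅ Z^5, C_1 ≅ Z^10, C_2 ≅ Z^10, C_3 ≅ Z^5.

The boundary map ∂_1: C_1 → C_0 sends each edge [p,q] (with p < q) to q − p.
The resulting 5×10 matrix has rank 4, and its Smith normal form has invariant factors (1,1,1,1).

Boundary ∂_2: C_2 → C_1 sends each 2-simplex [p,q,r] to [q,r] − [p,r] + [p,q]. For instance
  ∂[0,2,3] = [2,3] − [0,3] + [0,2],
  ∂[1,2,3] = [2,3] − [1,3] + [1,2].
As a 10×10 matrix over Z this has rank 6, with invariant factors (1,1,1,1,1,1).

∂_3: C_3 → C_2 sends each 3-simplex σ to the alternating sum Σ_i (−1)^i (σ with its i-th vertex removed). For instance
  ∂[0,1,2,4] = [1,2,4] − [0,2,4] + [0,1,4] − [0,1,2],
  ∂[0,1,2,3] = [1,2,3] − [0,2,3] + [0,1,3] − [0,1,2].
The resulting 10×5 matrix has rank 4, and its Smith normal form has invariant factors (1,1,1,1).

From H_k ≅ ker(∂_k) / im(∂_{k+1}) we obtain:

  H_0: rank C_0 − rank ∂_1 = 5 − 4 = 1, and the invariant factors of ∂_1 are all 1, so H_0 = Z.
  H_1: rank ker ∂_1 − rank ∂_2 = (10 − 4) − 6 = 0, and the invariant factors of ∂_2 are all 1, so H_1 = 0.
  H_2: rank ker ∂_2 − rank ∂_3 = (10 − 6) − 4 = 0, and the invariant factors of ∂_3 are all 1, so H_2 = 0.
  H_3: rank ker ∂_3 − rank ∂_4 = (5 − 4) − 0 = 1, and there is no ∂_4, so H_3 = Z.

H_0 = Z,  H_1 = 0,  H_2 = 0,  H_3 = Z.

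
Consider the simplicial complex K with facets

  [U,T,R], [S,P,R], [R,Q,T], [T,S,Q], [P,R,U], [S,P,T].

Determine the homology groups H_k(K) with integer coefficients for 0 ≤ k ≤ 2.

H_0 ≅ Z,  H_1 ≅ Z,  H_2 = 0.

K has 6 vertices, 12 edges, 6 triangles.
rank ∂_0 = 0, rank ∂_1 = 5 ⇒ b_0 = 6 − 0 − 5 = 1; all invariant factors of ∂_1 are 1 so no torsion. So H_0 ≅ Z.
rank ∂_1 = 5, rank ∂_2 = 6 ⇒ b_1 = 12 − 5 − 6 = 1; all invariant factors of ∂_2 are 1 so no torsion. So H_1 ≅ Z.
rank ∂_2 = 6, rank ∂_3 = 0 ⇒ b_2 = 6 − 6 − 0 = 0. So H_2 ≅ 0.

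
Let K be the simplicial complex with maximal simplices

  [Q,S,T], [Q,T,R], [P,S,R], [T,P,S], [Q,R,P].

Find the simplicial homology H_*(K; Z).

H_0 ≅ Z,  H_1 ≅ Z,  H_2 = 0.

We work with the vertex ordering P < Q < R < S < T. The simplices of K, each written with vertices in increasing order, are:

  0-simplices (5): P, Q, R, S, T
  1-simplices (10): PQ, PR, PS, PT, QR, QS, QT, RS, RT, ST
  2-simplices (5): PQR, PRS, PST, QRT, QST

Hence C_0 ≅ Z^5, C_1 ≅ Z^10, C_2 ≅ Z^5.

The boundary map ∂_1: C_1 → C_0 maps an edge to its endpoints' difference, ∂[p,q] = q − p. For instance
  ∂QS = S − Q.
The resulting 5×10 matrix has rank 4, and its Smith normal form has invariant factors (1,1,1,1).

The boundary map ∂_2: C_2 → C_1 maps a triangle to the signed sum of its edges. For instance
  ∂PST = ST − PT + PS,
  ∂QRT = RT − QT + QR.
This gives a 10×5 integer matrix of rank 5; reducing to Smith normal form yields diagonal entries (1,1,1,1,1).

Now H_k = ker ∂_k / im ∂_{k+1}, so:

  H_0: rank C_0 − rank ∂_1 = 5 − 4 = 1, and the invariant factors of ∂_1 are all 1, so H_0 ≅ Z.
  H_1: rank ker ∂_1 − rank ∂_2 = (10 − 4) − 5 = 1, and the invariant factors of ∂_2 are all 1, so H_1 ≅ Z.
  H_2: rank ker ∂_2 − rank ∂_3 = (5 − 5) − 0 = 0, and there is no ∂_3, so H_2 ≅ 0.

As a check, the Euler characteristic is 5 − 10 + 5 = 0, which agrees with 1 − 1 + 0 = 0.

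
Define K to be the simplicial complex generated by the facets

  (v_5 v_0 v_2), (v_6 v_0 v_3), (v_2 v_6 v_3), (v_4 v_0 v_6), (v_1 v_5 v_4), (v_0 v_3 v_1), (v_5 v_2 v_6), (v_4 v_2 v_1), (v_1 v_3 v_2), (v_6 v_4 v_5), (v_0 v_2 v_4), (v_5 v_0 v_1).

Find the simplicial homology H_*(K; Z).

H_0 = Z,  H_1 = Z/2,  H_2 = 0.

We work with the vertex ordering v_0 < v_1 < v_2 < v_3 < v_4 < v_5 < v_6. The simplices of K, each written with vertices in increasing order, are:

  0-simplices (7): [v_0], [v_1], [v_2], [v_3], [v_4], [v_5], [v_6]
  1-simplices (18): (18 of them)
  2-simplices (12): (12 of them)

so the chain groups are C_0 ≅ Z^7, C_1 ≅ Z^18, C_2 ≅ Z^12.

∂_1: C_1 → C_0 sends each edge [p,q] (with p < q) to q − p.
This gives a 7×18 integer matrix of rank 6; reducing to Smith normal form yields diagonal entries (1,1,1,1,1,1).

Boundary ∂_2: C_2 → C_1 acts by ∂[p,q,r] = [q,r] − [p,r] + [p,q]. For instance
  ∂[v_1,v_2,v_4] = [v_2,v_4] − [v_1,v_4] + [v_1,v_2],
  ∂[v_1,v_2,v_3] = [v_2,v_3] − [v_1,v_3] + [v_1,v_2].
This gives a 18×12 integer matrix of rank 12; reducing to Smith normal form yields diagonal entries (1,1,1,1,1,1,1,1,1,1,1,2).

Computing H_k = (kernel of ∂_k) / (image of ∂_{k+1}):

  H_0: rank C_0 − rank ∂_1 = 7 − 6 = 1, and the invariant factors of ∂_1 are all 1, so H_0 = Z.
  H_1: rank ker ∂_1 − rank ∂_2 = (18 − 6) − 12 = 0, and ∂_2 has invariant factor 2 > 1, so H_1 = Z/2.
  H_2: rank ker ∂_2 − rank ∂_3 = (12 − 12) − 0 = 0, and there is no ∂_3, so H_2 = 0.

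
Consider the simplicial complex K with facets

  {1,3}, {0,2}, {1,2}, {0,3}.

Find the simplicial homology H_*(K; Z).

We work with the vertex ordering 0 < 1 < 2 < 3. The simplices of K, each written with vertices in increasing order, are:

  0-simplices (4): [0], [1], [2], [3]
  1-simplices (4): [0,2], [0,3], [1,2], [1,3]

Hence C_0 ≅ Z^4, C_1 ≅ Z^4.

∂_1: C_1 → C_0 sends each edge [p,q] (with p < q) to q − p. For instance
  ∂[1,2] = [2] − [1].
The 4×4 boundary matrix has rank 3 and Smith normal form diag(1,1,1).

Computing H_k = (kernel of ∂_k) / (image of ∂_{k+1}):

  H_0: rank C_0 − rank ∂_1 = 4 − 3 = 1, and the invariant factors of ∂_1 are all 1, so H_0 ≅ Z.
  H_1: rank ker ∂_1 − rank ∂_2 = (4 − 3) − 0 = 1, and there is no ∂_2, so H_1 ≅ Z.

H_0 = Z,  H_1 = Z.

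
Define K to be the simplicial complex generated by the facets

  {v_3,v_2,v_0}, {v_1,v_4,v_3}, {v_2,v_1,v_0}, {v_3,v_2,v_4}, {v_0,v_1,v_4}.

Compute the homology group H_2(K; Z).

H_2 ≅ 0.

Fix the vertex order v_0 < v_1 < v_2 < v_3 < v_4 and write every simplex with vertices in increasing order. Then dim K = 2 and the simplices of K are:

  0-simplices (5): [v_0], [v_1], [v_2], [v_3], [v_4]
  1-simplices (10): [v_0,v_1], [v_0,v_2], [v_0,v_3], [v_0,v_4], [v_1,v_2], [v_1,v_3], [v_1,v_4], [v_2,v_3], [v_2,v_4], [v_3,v_4]
  2-simplices (5): [v_0,v_1,v_2], [v_0,v_1,v_4], [v_0,v_2,v_3], [v_1,v_3,v_4], [v_2,v_3,v_4]

so the chain groups are C_0 ≅ Z^5, C_1 ≅ Z^10, C_2 ≅ Z^5.

Boundary ∂_1: C_1 → C_0 is given by ∂[p,q] = [q] − [p]. For instance
  ∂[v_2,v_4] = [v_4] − [v_2].
The resulting 5×10 matrix has rank 4, and its Smith normal form has invariant factors (1,1,1,1).

The boundary map ∂_2: C_2 → C_1 maps a triangle to the signed sum of its edges. For instance
  ∂[v_0,v_2,v_3] = [v_2,v_3] − [v_0,v_3] + [v_0,v_2],
  ∂[v_0,v_1,v_4] = [v_1,v_4] − [v_0,v_4] + [v_0,v_1].
The resulting 10×5 matrix has rank 5, and its Smith normal form has invariant factors (1,1,1,1,1).

From H_k ≅ ker(∂_k) / im(∂_{k+1}) we obtain:

  H_2: rank ker ∂_2 − rank ∂_3 = (5 − 5) − 0 = 0, and there is no ∂_3, so H_2 = 0.

(K is a triangulation of the Möbius band.)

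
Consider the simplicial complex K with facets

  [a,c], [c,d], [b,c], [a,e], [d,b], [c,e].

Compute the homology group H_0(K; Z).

Fix the vertex order a < b < c < d < e and write every simplex with vertices in increasing order. Then dim K = 1 and the simplices of K are:

  0-simplices (5): a, b, c, d, e
  1-simplices (6): ac, ae, bc, bd, cd, ce

giving chain groups C_0 ≅ Z^5, C_1 ≅ Z^6.

∂_1: C_1 → C_0 is given by ∂[p,q] = [q] − [p]. For instance
  ∂cd = d − c.
As a 5×6 matrix over Z this has rank 4, with invariant factors (1,1,1,1).

From H_k ≅ ker(∂_k) / im(∂_{k+1}) we obtain:

  H_0: rank C_0 − rank ∂_1 = 5 − 4 = 1, and the invariant factors of ∂_1 are all 1, so H_0 ≅ Z.

H_0 = Z.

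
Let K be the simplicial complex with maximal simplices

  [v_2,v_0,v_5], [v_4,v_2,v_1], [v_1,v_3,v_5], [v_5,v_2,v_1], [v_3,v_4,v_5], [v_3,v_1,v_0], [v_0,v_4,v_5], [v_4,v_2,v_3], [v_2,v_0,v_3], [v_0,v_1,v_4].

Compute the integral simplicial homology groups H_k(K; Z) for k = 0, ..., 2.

Take the total order v_0 < v_1 < v_2 < v_3 < v_4 < v_5 on the vertex set. Then K (dimension 2) consists of the simplices:

  0-simplices (6): [v_0], [v_1], [v_2], [v_3], [v_4], [v_5]
  1-simplices (15): (15 of them)
  2-simplices (10): [v_0,v_1,v_3], [v_0,v_1,v_4], [v_0,v_2,v_3], [v_0,v_2,v_5], [v_0,v_4,v_5], [v_1,v_2,v_4], [v_1,v_2,v_5], [v_1,v_3,v_5], [v_2,v_3,v_4], [v_3,v_4,v_5]

Hence C_0 ≅ Z^6, C_1 ≅ Z^15, C_2 ≅ Z^10.

The boundary map ∂_1: C_1 → C_0 sends each edge [p,q] (with p < q) to q − p.
As a 6×15 matrix over Z this has rank 5, with invariant factors (1,1,1,1,1).

∂_2: C_2 → C_1 maps a triangle to the signed sum of its edges. For instance
  ∂[v_0,v_4,v_5] = [v_4,v_5] − [v_0,v_5] + [v_0,v_4],
  ∂[v_1,v_2,v_5] = [v_2,v_5] − [v_1,v_5] + [v_1,v_2].
The 15×10 boundary matrix has rank 10 and Smith normal form diag(1,1,1,1,1,1,1,1,1,2).

Reading off H_k = ker ∂_k / im ∂_{k+1}:

  H_0: rank C_0 − rank ∂_1 = 6 − 5 = 1, and the invariant factors of ∂_1 are all 1, so H_0 ≅ Z.
  H_1: rank ker ∂_1 − rank ∂_2 = (15 − 5) − 10 = 0, and ∂_2 has invariant factor 2 > 1, so H_1 ≅ Z/2Z.
  H_2: rank ker ∂_2 − rank ∂_3 = (10 − 10) − 0 = 0, and there is no ∂_3, so H_2 ≅ 0.

As a check, the Euler characteristic is 6 − 15 + 10 = 1, which agrees with 1 − 0 + 0 = 1.

H_0 ≅ Z,  H_1 ≅ Z/2Z,  H_2 = 0.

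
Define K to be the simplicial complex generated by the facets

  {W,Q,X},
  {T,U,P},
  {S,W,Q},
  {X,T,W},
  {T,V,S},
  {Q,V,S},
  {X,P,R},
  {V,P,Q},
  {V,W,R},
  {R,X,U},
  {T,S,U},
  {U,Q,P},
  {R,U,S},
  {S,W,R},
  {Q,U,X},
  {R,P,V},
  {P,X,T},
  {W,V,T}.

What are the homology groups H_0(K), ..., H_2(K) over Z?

H_0 = Z,  H_1 = Z ⊕ Z/2,  H_2 = 0.

K has 9 vertices, 27 edges, 18 triangles.
rank ∂_0 = 0, rank ∂_1 = 8 ⇒ b_0 = 9 − 0 − 8 = 1; all invariant factors of ∂_1 are 1 so no torsion. So H_0 ≅ Z.
rank ∂_1 = 8, rank ∂_2 = 18 ⇒ b_1 = 27 − 8 − 18 = 1; ∂_2 has invariant factor(s) [2] giving torsion. So H_1 ≅ Z ⊕ Z/2.
rank ∂_2 = 18, rank ∂_3 = 0 ⇒ b_2 = 18 − 18 − 0 = 0. So H_2 ≅ 0.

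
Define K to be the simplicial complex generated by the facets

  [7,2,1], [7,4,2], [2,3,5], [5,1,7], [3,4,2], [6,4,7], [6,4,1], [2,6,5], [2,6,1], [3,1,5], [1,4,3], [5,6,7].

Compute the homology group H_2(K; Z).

H_2 ≅ 0.

We work with the vertex ordering 1 < 2 < 3 < 4 < 5 < 6 < 7. The simplices of K, each written with vertices in increasing order, are:

  0-simplices (7): [1], [2], [3], [4], [5], [6], [7]
  1-simplices (18): [1,2], [1,3], [1,4], [1,5], [1,6], [1,7], [2,3], [2,4], [2,5], [2,6], [2,7], [3,4], [3,5], [4,6], [4,7], [5,6], [5,7], [6,7]
  2-simplices (12): [1,2,6], [1,2,7], [1,3,4], [1,3,5], [1,4,6], [1,5,7], [2,3,4], [2,3,5], [2,4,7], [2,5,6], [4,6,7], [5,6,7]

giving chain groups C_0 ≅ Z^7, C_1 ≅ Z^18, C_2 ≅ Z^12.

The boundary map ∂_1: C_1 → C_0 sends each edge [p,q] (with p < q) to q − p.
This gives a 7×18 integer matrix of rank 6; reducing to Smith normal form yields diagonal entries (1,1,1,1,1,1).

∂_2: C_2 → C_1 acts by ∂[p,q,r] = [q,r] − [p,r] + [p,q]. For instance
  ∂[1,3,5] = [3,5] − [1,5] + [1,3],
  ∂[2,3,4] = [3,4] − [2,4] + [2,3].
This gives a 18×12 integer matrix of rank 12; reducing to Smith normal form yields diagonal entries (1,1,1,1,1,1,1,1,1,1,1,2).

Now H_k = ker ∂_k / im ∂_{k+1}, so:

  H_2: rank ker ∂_2 − rank ∂_3 = (12 − 12) − 0 = 0, and there is no ∂_3, so H_2 ≅ 0.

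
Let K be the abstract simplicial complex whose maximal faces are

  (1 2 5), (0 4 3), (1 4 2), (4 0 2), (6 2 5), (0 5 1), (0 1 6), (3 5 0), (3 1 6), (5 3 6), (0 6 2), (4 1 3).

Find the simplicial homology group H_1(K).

We work with the vertex ordering 0 < 1 < 2 < 3 < 4 < 5 < 6. The simplices of K, each written with vertices in increasing order, are:

  0-simplices (7): [0], [1], [2], [3], [4], [5], [6]
  1-simplices (18): [0,1], [0,2], [0,3], [0,4], [0,5], [0,6], [1,2], [1,3], [1,4], [1,5], [1,6], [2,4], [2,5], [2,6], [3,4], [3,5], [3,6], [5,6]
  2-simplices (12): [0,1,5], [0,1,6], [0,2,4], [0,2,6], [0,3,4], [0,3,5], [1,2,4], [1,2,5], [1,3,4], [1,3,6], [2,5,6], [3,5,6]

giving chain groups C_0 ≅ Z^7, C_1 ≅ Z^18, C_2 ≅ Z^12.

∂_1: C_1 → C_0 is given by ∂[p,q] = [q] − [p]. For instance
  ∂[0,3] = [3] − [0].
The resulting 7×18 matrix has rank 6, and its Smith normal form has invariant factors (1,1,1,1,1,1).

∂_2: C_2 → C_1 sends each 2-simplex [p,q,r] to [q,r] − [p,r] + [p,q]. For instance
  ∂[0,3,5] = [3,5] − [0,5] + [0,3],
  ∂[0,1,5] = [1,5] − [0,5] + [0,1].
The 18×12 boundary matrix has rank 12 and Smith normal form diag(1,1,1,1,1,1,1,1,1,1,1,2).

Now H_k = ker ∂_k / im ∂_{k+1}, so:

  H_1: rank ker ∂_1 − rank ∂_2 = (18 − 6) − 12 = 0, and ∂_2 has invariant factor 2 > 1, so H_1 = Z/2.

H_1 ≅ Z/2.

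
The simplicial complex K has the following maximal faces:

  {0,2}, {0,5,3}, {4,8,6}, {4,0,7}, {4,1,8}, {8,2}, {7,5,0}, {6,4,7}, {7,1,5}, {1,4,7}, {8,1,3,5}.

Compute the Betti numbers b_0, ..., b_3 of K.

Fix the vertex order 0 < 1 < 2 < 3 < 4 < 5 < 6 < 7 < 8 and write every simplex with vertices in increasing order. Then dim K = 3 and the simplices of K are:

  0-simplices (9): [0], [1], [2], [3], [4], [5], [6], [7], [8]
  1-simplices (20): [0,2], [0,3], [0,4], [0,5], [0,7], [1,3], [1,4], [1,5], [1,7], [1,8], [2,8], [3,5], [3,8], [4,6], [4,7], [4,8], [5,7], [5,8], [6,7], [6,8]
  2-simplices (12): [0,3,5], [0,4,7], [0,5,7], [1,3,5], [1,3,8], [1,4,7], [1,4,8], [1,5,7], [1,5,8], [3,5,8], [4,6,7], [4,6,8]
  3-simplices (1): [1,3,5,8]

so the chain groups are C_0 ≅ Z^9, C_1 ≅ Z^20, C_2 ≅ Z^12, C_3 ≅ Z^1.

∂_1: C_1 → C_0 sends each edge [p,q] (with p < q) to q − p. For instance
  ∂[4,6] = [6] − [4].
The resulting 9×20 matrix has rank 8, and its Smith normal form has invariant factors (1,1,1,1,1,1,1,1).

∂_2: C_2 → C_1 maps a triangle to the signed sum of its edges. For instance
  ∂[1,4,7] = [4,7] − [1,7] + [1,4],
  ∂[3,5,8] = [5,8] − [3,8] + [3,5].
As a 20×12 matrix over Z this has rank 11, with invariant factors (1,1,1,1,1,1,1,1,1,1,1).

Boundary ∂_3: C_3 → C_2 sends each 3-simplex σ to the alternating sum Σ_i (−1)^i (σ with its i-th vertex removed). For instance
  ∂[1,3,5,8] = [3,5,8] − [1,5,8] + [1,3,8] − [1,3,5].
As a 12×1 matrix over Z this has rank 1, with invariant factors (1).

From H_k ≅ ker(∂_k) / im(∂_{k+1}) we obtain:

  H_0: rank C_0 − rank ∂_1 = 9 − 8 = 1, and the invariant factors of ∂_1 are all 1, so H_0 = Z.
  H_1: rank ker ∂_1 − rank ∂_2 = (20 − 8) − 11 = 1, and the invariant factors of ∂_2 are all 1, so H_1 = Z.
  H_2: rank ker ∂_2 − rank ∂_3 = (12 − 11) − 1 = 0, and the invariant factors of ∂_3 are all 1, so H_2 = 0.
  H_3: rank ker ∂_3 − rank ∂_4 = (1 − 1) − 0 = 0, and there is no ∂_4, so H_3 = 0.

As a check, the Euler characteristic is 9 − 20 + 12 − 1 = 0, which agrees with 1 − 1 + 0 − 0 = 0.

Hence the Betti numbers are b_0 = 1, b_1 = 1, b_2 = 0, b_3 = 0.

b_0 = 1, b_1 = 1, b_2 = 0, b_3 = 0.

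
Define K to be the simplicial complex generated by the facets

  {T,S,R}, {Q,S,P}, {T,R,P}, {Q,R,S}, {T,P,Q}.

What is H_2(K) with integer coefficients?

We work with the vertex ordering P < Q < R < S < T. The simplices of K, each written with vertices in increasing order, are:

  0-simplices (5): P, Q, R, S, T
  1-simplices (10): PQ, PR, PS, PT, QR, QS, QT, RS, RT, ST
  2-simplices (5): PQS, PQT, PRT, QRS, RST

so the chain groups are C_0 ≅ Z^5, C_1 ≅ Z^10, C_2 ≅ Z^5.

The boundary map ∂_1: C_1 → C_0 sends each edge [p,q] (with p < q) to q − p. For instance
  ∂PT = T − P.
This gives a 5×10 integer matrix of rank 4; reducing to Smith normal form yields diagonal entries (1,1,1,1).

∂_2: C_2 → C_1 sends each 2-simplex [p,q,r] to [q,r] − [p,r] + [p,q]. For instance
  ∂QRS = RS − QS + QR,
  ∂PQS = QS − PS + PQ.
The 10×5 boundary matrix has rank 5 and Smith normal form diag(1,1,1,1,1).

Reading off H_k = ker ∂_k / im ∂_{k+1}:

  H_2: rank ker ∂_2 − rank ∂_3 = (5 − 5) − 0 = 0, and there is no ∂_3, so H_2 ≅ 0.

H_2 = 0.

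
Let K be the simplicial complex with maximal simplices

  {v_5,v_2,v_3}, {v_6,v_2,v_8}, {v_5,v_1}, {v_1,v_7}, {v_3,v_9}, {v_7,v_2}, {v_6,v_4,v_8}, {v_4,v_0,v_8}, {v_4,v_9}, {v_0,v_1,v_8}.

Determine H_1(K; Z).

H_1 = Z^3.

Order the vertices as v_0 < v_1 < v_2 < v_3 < v_4 < v_5 < v_6 < v_7 < v_8 < v_9. Listing each simplex with vertices in this order, K has dimension 2 with simplices:

  0-simplices (10): [v_0], [v_1], [v_2], [v_3], [v_4], [v_5], [v_6], [v_7], [v_8], [v_9]
  1-simplices (17): (17 of them)
  2-simplices (5): [v_0,v_1,v_8], [v_0,v_4,v_8], [v_2,v_3,v_5], [v_2,v_6,v_8], [v_4,v_6,v_8]

giving chain groups C_0 ≅ Z^10, C_1 ≅ Z^17, C_2 ≅ Z^5.

∂_1: C_1 → C_0 maps an edge to its endpoints' difference, ∂[p,q] = q − p. For instance
  ∂[v_1,v_8] = [v_8] − [v_1].
As a 10×17 matrix over Z this has rank 9, with invariant factors (1,1,1,1,1,1,1,1,1).

The boundary map ∂_2: C_2 → C_1 maps a triangle to the signed sum of its edges. For instance
  ∂[v_0,v_1,v_8] = [v_1,v_8] − [v_0,v_8] + [v_0,v_1],
  ∂[v_2,v_6,v_8] = [v_6,v_8] − [v_2,v_8] + [v_2,v_6].
This gives a 17×5 integer matrix of rank 5; reducing to Smith normal form yields diagonal entries (1,1,1,1,1).

Computing H_k = (kernel of ∂_k) / (image of ∂_{k+1}):

  H_1: rank ker ∂_1 − rank ∂_2 = (17 − 9) − 5 = 3, and the invariant factors of ∂_2 are all 1, so H_1 ≅ Z^3.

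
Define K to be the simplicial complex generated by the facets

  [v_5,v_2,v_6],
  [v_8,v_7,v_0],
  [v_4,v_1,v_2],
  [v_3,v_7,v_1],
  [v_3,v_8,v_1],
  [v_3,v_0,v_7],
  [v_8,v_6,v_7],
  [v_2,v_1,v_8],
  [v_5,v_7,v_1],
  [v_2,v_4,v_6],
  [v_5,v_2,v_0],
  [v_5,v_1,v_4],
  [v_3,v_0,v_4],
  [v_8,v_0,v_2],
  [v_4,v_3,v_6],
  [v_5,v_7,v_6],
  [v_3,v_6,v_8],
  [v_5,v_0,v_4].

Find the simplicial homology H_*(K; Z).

H_0 ≅ Z,  H_1 ≅ Z ⊕ Z/2,  H_2 = 0.

Fix the vertex order v_0 < v_1 < v_2 < v_3 < v_4 < v_5 < v_6 < v_7 < v_8 and write every simplex with vertices in increasing order. Then dim K = 2 and the simplices of K are:

  0-simplices (9): [v_0], [v_1], [v_2], [v_3], [v_4], [v_5], [v_6], [v_7], [v_8]
  1-simplices (27): (27 of them)
  2-simplices (18): (18 of them)

Hence C_0 ≅ Z^9, C_1 ≅ Z^27, C_2 ≅ Z^18.

The boundary map ∂_1: C_1 → C_0 is given by ∂[p,q] = [q] − [p]. For instance
  ∂[v_1,v_5] = [v_5] − [v_1].
The resulting 9×27 matrix has rank 8, and its Smith normal form has invariant factors (1,1,1,1,1,1,1,1).

∂_2: C_2 → C_1 sends each 2-simplex [p,q,r] to [q,r] − [p,r] + [p,q]. For instance
  ∂[v_1,v_3,v_8] = [v_3,v_8] − [v_1,v_8] + [v_1,v_3],
  ∂[v_0,v_2,v_8] = [v_2,v_8] − [v_0,v_8] + [v_0,v_2].
The resulting 27×18 matrix has rank 18, and its Smith normal form has invariant factors (1,1,1,1,1,1,1,1,1,1,1,1,1,1,1,1,1,2).

Computing H_k = (kernel of ∂_k) / (image of ∂_{k+1}):

  H_0: rank C_0 − rank ∂_1 = 9 − 8 = 1, and the invariant factors of ∂_1 are all 1, so H_0 = Z.
  H_1: rank ker ∂_1 − rank ∂_2 = (27 − 8) − 18 = 1, and ∂_2 has invariant factor 2 > 1, so H_1 = Z ⊕ Z/2.
  H_2: rank ker ∂_2 − rank ∂_3 = (18 − 18) − 0 = 0, and there is no ∂_3, so H_2 = 0.

As a check, the Euler characteristic is 9 − 27 + 18 = 0, which agrees with 1 − 1 + 0 = 0.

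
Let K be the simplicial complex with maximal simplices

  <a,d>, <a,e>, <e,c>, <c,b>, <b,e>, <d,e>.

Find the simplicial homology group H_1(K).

Take the total order a < b < c < d < e on the vertex set. Then K (dimension 1) consists of the simplices:

  0-simplices (5): a, b, c, d, e
  1-simplices (6): ad, ae, bc, be, ce, de

Hence C_0 ≅ Z^5, C_1 ≅ Z^6.

The boundary map ∂_1: C_1 → C_0 is given by ∂[p,q] = [q] − [p]. For instance
  ∂ce = e − c.
As a 5×6 matrix over Z this has rank 4, with invariant factors (1,1,1,1).

Computing H_k = (kernel of ∂_k) / (image of ∂_{k+1}):

  H_1: rank ker ∂_1 − rank ∂_2 = (6 − 4) − 0 = 2, and there is no ∂_2, so H_1 = Z^2.

H_1 = Z^2.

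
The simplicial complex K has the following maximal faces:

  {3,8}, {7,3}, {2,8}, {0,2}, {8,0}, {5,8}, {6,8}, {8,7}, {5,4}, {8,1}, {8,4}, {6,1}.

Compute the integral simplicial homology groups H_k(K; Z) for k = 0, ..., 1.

Fix the vertex order 0 < 1 < 2 < 3 < 4 < 5 < 6 < 7 < 8 and write every simplex with vertices in increasing order. Then dim K = 1 and the simplices of K are:

  0-simplices (9): [0], [1], [2], [3], [4], [5], [6], [7], [8]
  1-simplices (12): [0,2], [0,8], [1,6], [1,8], [2,8], [3,7], [3,8], [4,5], [4,8], [5,8], [6,8], [7,8]

so the chain groups are C_0 ≅ Z^9, C_1 ≅ Z^12.

The boundary map ∂_1: C_1 → C_0 sends each edge [p,q] (with p < q) to q − p. For instance
  ∂[0,8] = [8] − [0].
The 9×12 boundary matrix has rank 8 and Smith normal form diag(1,1,1,1,1,1,1,1).

From H_k ≅ ker(∂_k) / im(∂_{k+1}) we obtain:

  H_0: rank C_0 − rank ∂_1 = 9 − 8 = 1, and the invariant factors of ∂_1 are all 1, so H_0 = Z.
  H_1: rank ker ∂_1 − rank ∂_2 = (12 − 8) − 0 = 4, and there is no ∂_2, so H_1 = Z^4.

As a check, the Euler characteristic is 9 − 12 = -3, which agrees with 1 − 4 = -3.
(K is a triangulation of a wedge of 4 circles.)

H_0 ≅ Z,  H_1 ≅ Z^4.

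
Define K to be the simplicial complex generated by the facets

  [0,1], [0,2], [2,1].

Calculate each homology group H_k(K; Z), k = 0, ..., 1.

We work with the vertex ordering 0 < 1 < 2. The simplices of K, each written with vertices in increasing order, are:

  0-simplices (3): [0], [1], [2]
  1-simplices (3): [0,1], [0,2], [1,2]

so the chain groups are C_0 ≅ Z^3, C_1 ≅ Z^3.

Boundary ∂_1: C_1 → C_0 sends each edge [p,q] (with p < q) to q − p. For instance
  ∂[0,2] = [2] − [0].
As a 3×3 matrix over Z this has rank 2, with invariant factors (1,1).

Computing H_k = (kernel of ∂_k) / (image of ∂_{k+1}):

  H_0: rank C_0 − rank ∂_1 = 3 − 2 = 1, and the invariant factors of ∂_1 are all 1, so H_0 ≅ Z.
  H_1: rank ker ∂_1 − rank ∂_2 = (3 − 2) − 0 = 1, and there is no ∂_2, so H_1 ≅ Z.

As a check, the Euler characteristic is 3 − 3 = 0, which agrees with 1 − 1 = 0.
(K is a triangulation of the circle S^1.)

H_0 = Z,  H_1 = Z.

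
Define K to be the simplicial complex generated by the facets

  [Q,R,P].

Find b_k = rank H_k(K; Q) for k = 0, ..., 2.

Take the total order P < Q < R on the vertex set. Then K (dimension 2) consists of the simplices:

  0-simplices (3): P, Q, R
  1-simplices (3): PQ, PR, QR
  2-simplices (1): PQR

giving chain groups C_0 ≅ Z^3, C_1 ≅ Z^3, C_2 ≅ Z^1.

∂_1: C_1 → C_0 sends each edge [p,q] (with p < q) to q − p.
The resulting 3×3 matrix has rank 2, and its Smith normal form has invariant factors (1,1).

∂_2: C_2 → C_1 acts by ∂[p,q,r] = [q,r] − [p,r] + [p,q]. For instance
  ∂PQR = QR − PR + PQ.
As a 3×1 matrix over Z this has rank 1, with invariant factors (1).

Computing H_k = (kernel of ∂_k) / (image of ∂_{k+1}):

  H_0: rank C_0 − rank ∂_1 = 3 − 2 = 1, and the invariant factors of ∂_1 are all 1, so H_0 = Z.
  H_1: rank ker ∂_1 − rank ∂_2 = (3 − 2) − 1 = 0, and the invariant factors of ∂_2 are all 1, so H_1 = 0.
  H_2: rank ker ∂_2 − rank ∂_3 = (1 − 1) − 0 = 0, and there is no ∂_3, so H_2 = 0.

As a check, the Euler characteristic is 3 − 3 + 1 = 1, which agrees with 1 − 0 + 0 = 1.
(K is a triangulation of the 2-simplex.)

Hence the Betti numbers are b_0 = 1, b_1 = 0, b_2 = 0.

b_0 = 1, b_1 = 0, b_2 = 0.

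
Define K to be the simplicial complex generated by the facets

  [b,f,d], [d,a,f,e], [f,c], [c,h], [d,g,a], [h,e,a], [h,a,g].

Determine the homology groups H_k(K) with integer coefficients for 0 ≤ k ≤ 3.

Take the total order a < b < c < d < e < f < g < h on the vertex set. Then K (dimension 3) consists of the simplices:

  0-simplices (8): a, b, c, d, e, f, g, h
  1-simplices (15): ad, ae, af, ag, ah, bd, bf, cf, ch, de, df, dg, ef, eh, gh
  2-simplices (8): ade, adf, adg, aef, aeh, agh, bdf, def
  3-simplices (1): adef

so the chain groups are C_0 ≅ Z^8, C_1 ≅ Z^15, C_2 ≅ Z^8, C_3 ≅ Z^1.

Boundary ∂_1: C_1 → C_0 maps an edge to its endpoints' difference, ∂[p,q] = q − p.
This gives a 8×15 integer matrix of rank 7; reducing to Smith normal form yields diagonal entries (1,1,1,1,1,1,1).

∂_2: C_2 → C_1 sends each 2-simplex [p,q,r] to [q,r] − [p,r] + [p,q]. For instance
  ∂adf = df − af + ad,
  ∂ade = de − ae + ad.
As a 15×8 matrix over Z this has rank 7, with invariant factors (1,1,1,1,1,1,1).

The boundary map ∂_3: C_3 → C_2 sends each 3-simplex σ to the alternating sum Σ_i (−1)^i (σ with its i-th vertex removed). For instance
  ∂adef = def − aef + adf − ade.
The 8×1 boundary matrix has rank 1 and Smith normal form diag(1).

Reading off H_k = ker ∂_k / im ∂_{k+1}:

  H_0: rank C_0 − rank ∂_1 = 8 − 7 = 1, and the invariant factors of ∂_1 are all 1, so H_0 ≅ Z.
  H_1: rank ker ∂_1 − rank ∂_2 = (15 − 7) − 7 = 1, and the invariant factors of ∂_2 are all 1, so H_1 ≅ Z.
  H_2: rank ker ∂_2 − rank ∂_3 = (8 − 7) − 1 = 0, and the invariant factors of ∂_3 are all 1, so H_2 ≅ 0.
  H_3: rank ker ∂_3 − rank ∂_4 = (1 − 1) − 0 = 0, and there is no ∂_4, so H_3 ≅ 0.

H_0 ≅ Z,  H_1 ≅ Z,  H_2 = 0,  H_3 = 0.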